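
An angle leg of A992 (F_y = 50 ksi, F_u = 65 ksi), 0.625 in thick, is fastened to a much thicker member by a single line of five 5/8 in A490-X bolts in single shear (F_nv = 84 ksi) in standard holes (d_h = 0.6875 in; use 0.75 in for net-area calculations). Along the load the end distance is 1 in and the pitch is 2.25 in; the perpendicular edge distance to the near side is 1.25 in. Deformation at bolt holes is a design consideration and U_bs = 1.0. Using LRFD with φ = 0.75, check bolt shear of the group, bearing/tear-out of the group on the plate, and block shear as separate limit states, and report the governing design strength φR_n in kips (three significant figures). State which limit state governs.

96.6 kips (bolt shear governs)

Bolt shear: A_b = π·0.625²/4 = 0.3068 in²; R_n = 84 × 0.3068 × 5 × 1 = 128.9 kips → 0.75 × 128.9 = 96.6 kips.
Bearing: edge l_c = 0.6562, r_n = 31.99 kips; interior l_c = 1.562, r_n = 60.94 kips; R_n = 31.99 + 4·60.94 = 275.7 kips → 207 kips.
Block shear: A_gv = 6.25, A_nv = 4.141, A_nt = 0.5469 in²; R_n = min(0.6F_uA_nv, 0.6F_yA_gv) + U_bs·F_u·A_nt = 197 kips → 148 kips.
Bolt shear governs: 96.6 kips.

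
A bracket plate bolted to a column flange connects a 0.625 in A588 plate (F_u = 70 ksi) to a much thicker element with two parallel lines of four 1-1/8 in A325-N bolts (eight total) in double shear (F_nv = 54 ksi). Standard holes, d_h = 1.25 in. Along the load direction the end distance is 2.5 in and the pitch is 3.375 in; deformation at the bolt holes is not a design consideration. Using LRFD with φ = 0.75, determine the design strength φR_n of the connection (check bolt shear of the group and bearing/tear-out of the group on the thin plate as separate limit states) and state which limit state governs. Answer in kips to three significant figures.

644 kips (bolt shear governs)

Bolt shear: A_b = π·1.125²/4 = 0.994 in²; R_n = 54 × 0.994 × 8 × 2 = 858.8 kips → 0.75 × 858.8 = 644 kips.
Bearing (1.5 l_c t F_u ≤ 3.0 d t F_u): upper limit = 3.0·1.125·0.625·70 = 147.7 kips.
  Edge l_c = 2.5 − 1.25/2 = 1.875 → r_n = 123 kips; interior l_c = 3.375 − 1.25 = 2.125 → r_n = 139.5 kips.
  R_n,bearing = 2·123 + 6·139.5 = 1083 kips → 0.75 × 1083 = 812 kips.
Bolt shear governs: 644 kips.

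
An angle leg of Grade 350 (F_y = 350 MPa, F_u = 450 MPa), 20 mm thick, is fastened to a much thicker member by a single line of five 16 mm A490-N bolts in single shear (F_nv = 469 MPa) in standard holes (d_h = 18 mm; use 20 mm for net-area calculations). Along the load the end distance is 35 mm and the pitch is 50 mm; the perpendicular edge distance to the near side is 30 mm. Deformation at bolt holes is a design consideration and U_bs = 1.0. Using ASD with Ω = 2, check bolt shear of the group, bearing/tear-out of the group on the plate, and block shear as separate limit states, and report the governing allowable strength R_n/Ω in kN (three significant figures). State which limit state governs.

Bolt shear: A_b = π·16²/4 = 201.1 mm²; R_n = 469 × 201.1 × 5 × 1 / 1000 = 471.5 kN → 471.5 / 2 = 236 kN.
Bearing: edge l_c = 26, r_n = 280.8 kN; interior l_c = 32, r_n = 345.6 kN; R_n = 280.8 + 4·345.6 = 1663 kN → 832 kN.
Block shear: A_gv = 4700, A_nv = 2900, A_nt = 400 mm²; R_n = min(0.6F_uA_nv, 0.6F_yA_gv) + U_bs·F_u·A_nt = 963 kN → 482 kN.
Bolt shear governs: 236 kN.

236 kN (bolt shear governs)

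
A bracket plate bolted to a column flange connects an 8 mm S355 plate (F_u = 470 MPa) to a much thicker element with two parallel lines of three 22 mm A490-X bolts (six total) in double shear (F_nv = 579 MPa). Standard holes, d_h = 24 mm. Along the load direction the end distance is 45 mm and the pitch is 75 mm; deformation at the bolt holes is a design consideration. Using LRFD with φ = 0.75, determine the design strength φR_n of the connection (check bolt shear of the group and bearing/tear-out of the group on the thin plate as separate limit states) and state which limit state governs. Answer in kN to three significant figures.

Bolt shear: A_b = π·22²/4 = 380.1 mm²; R_n = 579 × 380.1 × 6 × 2 / 1000 = 2641 kN → 0.75 × 2641 = 1980 kN.
Bearing (1.2 l_c t F_u ≤ 2.4 d t F_u): upper limit = 2.4·22·8·470 / 1000 = 198.5 kN.
  Edge l_c = 45 − 24/2 = 33 → r_n = 148.9 kN; interior l_c = 75 − 24 = 51 → r_n = 198.5 kN.
  R_n,bearing = 2·148.9 + 4·198.5 = 1092 kN → 0.75 × 1092 = 819 kN.
Bearing governs: 819 kN.

819 kN (bearing governs)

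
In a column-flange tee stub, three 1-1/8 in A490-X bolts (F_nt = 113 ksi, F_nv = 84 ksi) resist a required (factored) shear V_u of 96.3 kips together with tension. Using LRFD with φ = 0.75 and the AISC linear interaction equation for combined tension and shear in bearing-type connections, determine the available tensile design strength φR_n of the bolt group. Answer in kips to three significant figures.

A_b = π·1.125²/4 = 0.994 in²; f_rv = 96.3 / (3 × 0.994) = 32.29 ksi.
F'_nt = 1.3 F_nt − (F_nt / φF_nv) f_rv = 1.3·113 − (113/(0.75·84))·32.29 = 88.98 ksi, capped at F_nt → F'_nt = 88.98 ksi.
R_n = F'_nt · A_b · n = 88.98 × 0.994 × 3 = 265.3 kips.
Design strength φR_n = 0.75 × 265.3 = 199 kips.

199 kips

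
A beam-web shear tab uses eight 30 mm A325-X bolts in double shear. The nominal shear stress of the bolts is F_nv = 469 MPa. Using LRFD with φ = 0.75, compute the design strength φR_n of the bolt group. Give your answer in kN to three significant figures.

A_b = π × 30² / 4 = 706.9 mm².
R_n = F_nv · A_b · n · n_s = 469 × 706.9 × 8 × 2 / 1000 = 5304 kN.
Design strength φR_n = 0.75 × 5304 = 3980 kN.

3980 kN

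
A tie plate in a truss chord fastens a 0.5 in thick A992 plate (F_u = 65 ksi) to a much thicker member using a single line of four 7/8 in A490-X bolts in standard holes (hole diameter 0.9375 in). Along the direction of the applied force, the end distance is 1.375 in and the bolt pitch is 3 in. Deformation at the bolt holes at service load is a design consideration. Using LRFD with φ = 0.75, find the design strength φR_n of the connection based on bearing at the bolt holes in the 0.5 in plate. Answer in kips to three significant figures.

180 kips

Per bolt r_n = 1.2 l_c t F_u ≤ 2.4 d t F_u; upper limit = 2.4 × 0.875 × 0.5 × 65 = 68.25 kips.
Edge bolt: l_c = 1.375 − 0.9375/2 = 0.9062 in → 1.2 × 0.9062 × 0.5 × 65 = 35.34 → r_n = 35.34 kips.
Interior bolts: l_c = 3 − 0.9375 = 2.062 in → 1.2 × 2.062 × 0.5 × 65 = 80.44 → r_n = 68.25 kips.
R_n = 1 × 35.34 + 3 × 68.25 = 240.1 kips.
Design strength φR_n = 0.75 × 240.1 = 180 kips.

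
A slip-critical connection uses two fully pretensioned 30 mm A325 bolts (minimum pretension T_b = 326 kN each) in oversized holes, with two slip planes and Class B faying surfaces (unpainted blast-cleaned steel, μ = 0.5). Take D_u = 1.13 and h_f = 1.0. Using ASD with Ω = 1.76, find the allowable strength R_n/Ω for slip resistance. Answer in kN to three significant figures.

419 kN

R_n = μ · D_u · h_f · T_b · n_s · n_b = 0.5 × 1.13 × 1.0 × 326 × 2 × 2 = 736.8 kN.
Allowable strength R_n/Ω = 736.8 / 1.76 = 419 kN.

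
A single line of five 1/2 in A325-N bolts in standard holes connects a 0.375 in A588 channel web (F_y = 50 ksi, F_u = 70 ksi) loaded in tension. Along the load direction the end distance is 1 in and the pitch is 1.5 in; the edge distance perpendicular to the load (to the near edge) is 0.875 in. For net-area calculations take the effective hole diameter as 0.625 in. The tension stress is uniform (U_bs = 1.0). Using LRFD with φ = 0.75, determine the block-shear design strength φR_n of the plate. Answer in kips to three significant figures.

60.5 kips

Shear plane L_v = 1 + 4·1.5 = 7 in; A_gv = 7 × 0.375 = 2.625 in².
A_nv = (7 − 4.5·0.625) × 0.375 = 1.57 in².
A_nt = (0.875 − 0.5·0.625) × 0.375 = 0.2109 in².
0.6 F_u A_nv = 65.95 kips; 0.6 F_y A_gv = 78.75 kips → shear rupture governs the shear term.
R_n = 65.95 + 1.0 × 70 × 0.2109 = 80.72 kips.
Design strength φR_n = 0.75 × 80.72 = 60.5 kips.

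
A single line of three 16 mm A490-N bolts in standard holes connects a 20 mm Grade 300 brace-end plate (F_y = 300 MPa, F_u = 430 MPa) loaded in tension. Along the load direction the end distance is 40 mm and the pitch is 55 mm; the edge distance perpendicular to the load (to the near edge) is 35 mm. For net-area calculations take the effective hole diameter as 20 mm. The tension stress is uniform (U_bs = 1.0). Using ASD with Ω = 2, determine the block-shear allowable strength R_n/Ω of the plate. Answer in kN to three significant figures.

366 kN

Shear plane L_v = 40 + 2·55 = 150 mm; A_gv = 150 × 20 = 3000 mm².
A_nv = (150 − 2.5·20) × 20 = 2000 mm².
A_nt = (35 − 0.5·20) × 20 = 500 mm².
0.6 F_u A_nv = 516 kN; 0.6 F_y A_gv = 540 kN → shear rupture governs the shear term.
R_n = 516 + 1.0 × 430 × 500 / 1000 = 731 kN.
Allowable strength R_n/Ω = 731 / 2 = 366 kN.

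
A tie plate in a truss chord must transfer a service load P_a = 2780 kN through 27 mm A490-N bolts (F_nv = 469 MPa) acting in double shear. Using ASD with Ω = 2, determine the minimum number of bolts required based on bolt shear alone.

11 bolts

A_b = π·27²/4 = 572.6 mm².
Per-bolt allowable strength R_n/Ω = 469 × 572.6 × 2 / 1000 / 2 = 268.5 kN.
n ≥ 2780 / 268.5 = 10.35 → use 11 bolts.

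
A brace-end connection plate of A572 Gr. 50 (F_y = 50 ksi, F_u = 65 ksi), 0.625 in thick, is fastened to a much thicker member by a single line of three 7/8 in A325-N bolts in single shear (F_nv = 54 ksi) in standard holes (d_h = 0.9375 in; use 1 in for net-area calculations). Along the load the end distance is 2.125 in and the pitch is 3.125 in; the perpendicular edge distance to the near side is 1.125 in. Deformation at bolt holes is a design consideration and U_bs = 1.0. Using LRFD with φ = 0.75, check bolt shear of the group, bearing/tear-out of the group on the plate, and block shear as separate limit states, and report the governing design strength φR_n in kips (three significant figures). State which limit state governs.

Bolt shear: A_b = π·0.875²/4 = 0.6013 in²; R_n = 54 × 0.6013 × 3 × 1 = 97.41 kips → 0.75 × 97.41 = 73.1 kips.
Bearing: edge l_c = 1.656, r_n = 80.74 kips; interior l_c = 2.188, r_n = 85.31 kips; R_n = 80.74 + 2·85.31 = 251.4 kips → 189 kips.
Block shear: A_gv = 5.234, A_nv = 3.672, A_nt = 0.3906 in²; R_n = min(0.6F_uA_nv, 0.6F_yA_gv) + U_bs·F_u·A_nt = 168.6 kips → 126 kips.
Bolt shear governs: 73.1 kips.

73.1 kips (bolt shear governs)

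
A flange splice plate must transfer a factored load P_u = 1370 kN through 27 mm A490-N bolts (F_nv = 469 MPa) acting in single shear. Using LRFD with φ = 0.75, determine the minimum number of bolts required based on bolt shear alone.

A_b = π·27²/4 = 572.6 mm².
Per-bolt design strength φR_n = 0.75 × 469 × 572.6 × 1 / 1000 = 201.4 kN.
n ≥ 1370 / 201.4 = 6.803 → use 7 bolts.

7 bolts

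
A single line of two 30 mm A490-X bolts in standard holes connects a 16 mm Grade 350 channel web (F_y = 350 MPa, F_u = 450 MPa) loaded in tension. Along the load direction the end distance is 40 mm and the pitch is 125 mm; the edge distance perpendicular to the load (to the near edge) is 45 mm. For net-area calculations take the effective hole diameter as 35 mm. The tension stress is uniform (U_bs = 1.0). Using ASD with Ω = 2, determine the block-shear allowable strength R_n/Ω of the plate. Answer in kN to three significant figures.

Shear plane L_v = 40 + 1·125 = 165 mm; A_gv = 165 × 16 = 2640 mm².
A_nv = (165 − 1.5·35) × 16 = 1800 mm².
A_nt = (45 − 0.5·35) × 16 = 440 mm².
0.6 F_u A_nv = 486 kN; 0.6 F_y A_gv = 554.4 kN → shear rupture governs the shear term.
R_n = 486 + 1.0 × 450 × 440 / 1000 = 684 kN.
Allowable strength R_n/Ω = 684 / 2 = 342 kN.

342 kN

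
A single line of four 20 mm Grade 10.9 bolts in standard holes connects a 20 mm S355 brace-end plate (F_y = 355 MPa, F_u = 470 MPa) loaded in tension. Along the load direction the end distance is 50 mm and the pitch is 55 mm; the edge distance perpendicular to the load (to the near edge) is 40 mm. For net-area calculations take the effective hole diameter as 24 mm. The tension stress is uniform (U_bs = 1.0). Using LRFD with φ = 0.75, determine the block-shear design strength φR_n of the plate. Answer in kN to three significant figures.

752 kN

Shear plane L_v = 50 + 3·55 = 215 mm; A_gv = 215 × 20 = 4300 mm².
A_nv = (215 − 3.5·24) × 20 = 2620 mm².
A_nt = (40 − 0.5·24) × 20 = 560 mm².
0.6 F_u A_nv = 738.8 kN; 0.6 F_y A_gv = 915.9 kN → shear rupture governs the shear term.
R_n = 738.8 + 1.0 × 470 × 560 / 1000 = 1002 kN.
Design strength φR_n = 0.75 × 1002 = 752 kN.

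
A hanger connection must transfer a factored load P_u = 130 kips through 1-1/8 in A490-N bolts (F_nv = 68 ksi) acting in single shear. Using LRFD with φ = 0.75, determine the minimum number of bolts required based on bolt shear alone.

A_b = π·1.125²/4 = 0.994 in².
Per-bolt design strength φR_n = 0.75 × 68 × 0.994 × 1 = 50.69 kips.
n ≥ 130 / 50.69 = 2.564 → use 3 bolts.

3 bolts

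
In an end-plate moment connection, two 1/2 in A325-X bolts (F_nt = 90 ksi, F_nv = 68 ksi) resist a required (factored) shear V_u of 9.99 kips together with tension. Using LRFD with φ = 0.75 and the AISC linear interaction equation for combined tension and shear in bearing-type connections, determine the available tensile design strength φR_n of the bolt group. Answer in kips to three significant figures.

A_b = π·0.5²/4 = 0.1963 in²; f_rv = 9.99 / (2 × 0.1963) = 25.44 ksi.
F'_nt = 1.3 F_nt − (F_nt / φF_nv) f_rv = 1.3·90 − (90/(0.75·68))·25.44 = 72.11 ksi, capped at F_nt → F'_nt = 72.11 ksi.
R_n = F'_nt · A_b · n = 72.11 × 0.1963 × 2 = 28.32 kips.
Design strength φR_n = 0.75 × 28.32 = 21.2 kips.

21.2 kips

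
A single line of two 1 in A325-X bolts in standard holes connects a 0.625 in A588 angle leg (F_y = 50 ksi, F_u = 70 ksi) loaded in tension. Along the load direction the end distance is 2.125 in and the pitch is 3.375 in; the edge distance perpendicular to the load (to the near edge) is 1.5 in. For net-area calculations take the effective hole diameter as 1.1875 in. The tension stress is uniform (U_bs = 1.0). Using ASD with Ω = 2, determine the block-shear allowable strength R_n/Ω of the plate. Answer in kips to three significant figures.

68.6 kips

Shear plane L_v = 2.125 + 1·3.375 = 5.5 in; A_gv = 5.5 × 0.625 = 3.438 in².
A_nv = (5.5 − 1.5·1.1875) × 0.625 = 2.324 in².
A_nt = (1.5 − 0.5·1.1875) × 0.625 = 0.5664 in².
0.6 F_u A_nv = 97.62 kips; 0.6 F_y A_gv = 103.1 kips → shear rupture governs the shear term.
R_n = 97.62 + 1.0 × 70 × 0.5664 = 137.3 kips.
Allowable strength R_n/Ω = 137.3 / 2 = 68.6 kips.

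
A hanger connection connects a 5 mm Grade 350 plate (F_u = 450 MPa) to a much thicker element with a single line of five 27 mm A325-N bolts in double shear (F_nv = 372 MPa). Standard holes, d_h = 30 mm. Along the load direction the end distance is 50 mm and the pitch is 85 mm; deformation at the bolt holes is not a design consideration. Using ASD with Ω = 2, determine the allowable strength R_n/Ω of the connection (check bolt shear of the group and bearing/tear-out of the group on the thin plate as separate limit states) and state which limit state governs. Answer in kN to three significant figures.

Bolt shear: A_b = π·27²/4 = 572.6 mm²; R_n = 372 × 572.6 × 5 × 2 / 1000 = 2130 kN → 2130 / 2 = 1060 kN.
Bearing (1.5 l_c t F_u ≤ 3.0 d t F_u): upper limit = 3.0·27·5·450 / 1000 = 182.2 kN.
  Edge l_c = 50 − 30/2 = 35 → r_n = 118.1 kN; interior l_c = 85 − 30 = 55 → r_n = 182.2 kN.
  R_n,bearing = 1·118.1 + 4·182.2 = 847.1 kN → 847.1 / 2 = 424 kN.
Bearing governs: 424 kN.

424 kN (bearing governs)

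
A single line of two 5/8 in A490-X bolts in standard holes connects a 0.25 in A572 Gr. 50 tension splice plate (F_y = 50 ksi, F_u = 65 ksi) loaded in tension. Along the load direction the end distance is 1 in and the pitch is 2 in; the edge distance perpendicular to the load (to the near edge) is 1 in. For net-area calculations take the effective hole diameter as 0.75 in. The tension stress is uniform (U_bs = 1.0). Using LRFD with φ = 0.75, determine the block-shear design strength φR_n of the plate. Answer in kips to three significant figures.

Shear plane L_v = 1 + 1·2 = 3 in; A_gv = 3 × 0.25 = 0.75 in².
A_nv = (3 − 1.5·0.75) × 0.25 = 0.4688 in².
A_nt = (1 − 0.5·0.75) × 0.25 = 0.1562 in².
0.6 F_u A_nv = 18.28 kips; 0.6 F_y A_gv = 22.5 kips → shear rupture governs the shear term.
R_n = 18.28 + 1.0 × 65 × 0.1562 = 28.44 kips.
Design strength φR_n = 0.75 × 28.44 = 21.3 kips.

21.3 kips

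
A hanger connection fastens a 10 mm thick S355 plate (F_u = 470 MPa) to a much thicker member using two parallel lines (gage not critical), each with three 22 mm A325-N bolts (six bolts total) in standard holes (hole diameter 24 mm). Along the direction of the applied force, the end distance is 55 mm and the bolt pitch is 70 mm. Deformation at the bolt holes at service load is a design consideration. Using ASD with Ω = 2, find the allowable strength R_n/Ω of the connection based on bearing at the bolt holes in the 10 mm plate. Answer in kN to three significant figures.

Per bolt r_n = 1.2 l_c t F_u ≤ 2.4 d t F_u; upper limit = 2.4 × 22 × 10 × 470 / 1000 = 248.2 kN.
Edge bolt: l_c = 55 − 24/2 = 43 mm → 1.2 × 43 × 10 × 470 / 1000 = 242.5 → r_n = 242.5 kN.
Interior bolts: l_c = 70 − 24 = 46 mm → 1.2 × 46 × 10 × 470 / 1000 = 259.4 → r_n = 248.2 kN.
R_n = 2 × 242.5 + 4 × 248.2 = 1478 kN.
Allowable strength R_n/Ω = 1478 / 2 = 739 kN.

739 kN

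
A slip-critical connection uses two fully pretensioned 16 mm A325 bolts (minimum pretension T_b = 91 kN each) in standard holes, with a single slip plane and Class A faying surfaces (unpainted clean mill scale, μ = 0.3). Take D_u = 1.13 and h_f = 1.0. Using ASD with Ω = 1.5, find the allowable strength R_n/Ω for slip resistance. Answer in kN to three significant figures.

41.1 kN

R_n = μ · D_u · h_f · T_b · n_s · n_b = 0.3 × 1.13 × 1.0 × 91 × 1 × 2 = 61.7 kN.
Allowable strength R_n/Ω = 61.7 / 1.5 = 41.1 kN.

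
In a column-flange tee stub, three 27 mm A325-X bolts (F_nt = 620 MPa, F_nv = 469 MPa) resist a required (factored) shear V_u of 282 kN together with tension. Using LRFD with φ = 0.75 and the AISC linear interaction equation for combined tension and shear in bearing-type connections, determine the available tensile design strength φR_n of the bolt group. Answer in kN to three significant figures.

A_b = π·27²/4 = 572.6 mm²; f_rv = 282 × 1000 / (3 × 572.6) = 164.2 MPa.
F'_nt = 1.3 F_nt − (F_nt / φF_nv) f_rv = 1.3·620 − (620/(0.75·469))·164.2 = 516.6 MPa, capped at F_nt → F'_nt = 516.6 MPa.
R_n = F'_nt · A_b · n = 516.6 × 572.6 × 3 / 1000 = 887.4 kN.
Design strength φR_n = 0.75 × 887.4 = 666 kN.

666 kN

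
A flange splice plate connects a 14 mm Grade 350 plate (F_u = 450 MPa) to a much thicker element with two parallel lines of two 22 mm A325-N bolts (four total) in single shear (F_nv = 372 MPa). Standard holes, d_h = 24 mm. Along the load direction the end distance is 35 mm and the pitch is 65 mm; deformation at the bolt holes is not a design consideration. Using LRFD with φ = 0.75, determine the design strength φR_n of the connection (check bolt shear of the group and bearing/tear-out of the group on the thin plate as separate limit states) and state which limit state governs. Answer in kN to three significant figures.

Bolt shear: A_b = π·22²/4 = 380.1 mm²; R_n = 372 × 380.1 × 4 × 1 / 1000 = 565.6 kN → 0.75 × 565.6 = 424 kN.
Bearing (1.5 l_c t F_u ≤ 3.0 d t F_u): upper limit = 3.0·22·14·450 / 1000 = 415.8 kN.
  Edge l_c = 35 − 24/2 = 23 → r_n = 217.3 kN; interior l_c = 65 − 24 = 41 → r_n = 387.4 kN.
  R_n,bearing = 2·217.3 + 2·387.4 = 1210 kN → 0.75 × 1210 = 907 kN.
Bolt shear governs: 424 kN.

424 kN (bolt shear governs)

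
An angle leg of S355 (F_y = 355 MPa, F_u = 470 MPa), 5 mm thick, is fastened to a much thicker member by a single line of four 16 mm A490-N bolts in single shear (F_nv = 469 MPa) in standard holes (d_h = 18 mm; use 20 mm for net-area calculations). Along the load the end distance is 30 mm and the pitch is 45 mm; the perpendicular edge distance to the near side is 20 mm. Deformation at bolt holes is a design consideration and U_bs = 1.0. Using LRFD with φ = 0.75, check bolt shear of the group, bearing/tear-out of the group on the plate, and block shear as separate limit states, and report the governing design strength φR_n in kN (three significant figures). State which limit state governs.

118 kN (block shear governs)

Bolt shear: A_b = π·16²/4 = 201.1 mm²; R_n = 469 × 201.1 × 4 × 1 / 1000 = 377.2 kN → 0.75 × 377.2 = 283 kN.
Bearing: edge l_c = 21, r_n = 59.22 kN; interior l_c = 27, r_n = 76.14 kN; R_n = 59.22 + 3·76.14 = 287.6 kN → 216 kN.
Block shear: A_gv = 825, A_nv = 475, A_nt = 50 mm²; R_n = min(0.6F_uA_nv, 0.6F_yA_gv) + U_bs·F_u·A_nt = 157.5 kN → 118 kN.
Block shear governs: 118 kN.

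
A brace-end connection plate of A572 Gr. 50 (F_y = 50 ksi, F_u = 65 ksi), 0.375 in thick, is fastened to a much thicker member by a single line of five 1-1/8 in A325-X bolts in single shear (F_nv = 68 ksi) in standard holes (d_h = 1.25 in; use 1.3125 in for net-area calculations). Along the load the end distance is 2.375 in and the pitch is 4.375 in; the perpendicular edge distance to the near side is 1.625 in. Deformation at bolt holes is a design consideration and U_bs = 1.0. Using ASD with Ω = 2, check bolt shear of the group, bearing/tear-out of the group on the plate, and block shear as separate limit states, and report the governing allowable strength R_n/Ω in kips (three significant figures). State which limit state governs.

Bolt shear: A_b = π·1.125²/4 = 0.994 in²; R_n = 68 × 0.994 × 5 × 1 = 338 kips → 338 / 2 = 169 kips.
Bearing: edge l_c = 1.75, r_n = 51.19 kips; interior l_c = 3.125, r_n = 65.81 kips; R_n = 51.19 + 4·65.81 = 314.4 kips → 157 kips.
Block shear: A_gv = 7.453, A_nv = 5.238, A_nt = 0.3633 in²; R_n = min(0.6F_uA_nv, 0.6F_yA_gv) + U_bs·F_u·A_nt = 227.9 kips → 114 kips.
Block shear governs: 114 kips.

114 kips (block shear governs)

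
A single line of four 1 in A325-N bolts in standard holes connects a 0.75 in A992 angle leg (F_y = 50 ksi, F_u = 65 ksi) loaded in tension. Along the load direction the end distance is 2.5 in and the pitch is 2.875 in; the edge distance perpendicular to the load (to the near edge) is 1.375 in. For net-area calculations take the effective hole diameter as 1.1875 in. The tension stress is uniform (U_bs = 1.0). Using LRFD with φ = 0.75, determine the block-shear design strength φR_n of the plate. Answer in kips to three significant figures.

Shear plane L_v = 2.5 + 3·2.875 = 11.12 in; A_gv = 11.12 × 0.75 = 8.344 in².
A_nv = (11.12 − 3.5·1.1875) × 0.75 = 5.227 in².
A_nt = (1.375 − 0.5·1.1875) × 0.75 = 0.5859 in².
0.6 F_u A_nv = 203.8 kips; 0.6 F_y A_gv = 250.3 kips → shear rupture governs the shear term.
R_n = 203.8 + 1.0 × 65 × 0.5859 = 241.9 kips.
Design strength φR_n = 0.75 × 241.9 = 181 kips.

181 kips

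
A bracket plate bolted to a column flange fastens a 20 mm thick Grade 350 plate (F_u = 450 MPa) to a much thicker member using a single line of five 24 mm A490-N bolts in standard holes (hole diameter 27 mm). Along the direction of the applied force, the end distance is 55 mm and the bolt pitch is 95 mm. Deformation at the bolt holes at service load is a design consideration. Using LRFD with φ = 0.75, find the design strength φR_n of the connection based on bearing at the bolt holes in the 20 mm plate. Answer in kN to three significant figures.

1890 kN

Per bolt r_n = 1.2 l_c t F_u ≤ 2.4 d t F_u; upper limit = 2.4 × 24 × 20 × 450 / 1000 = 518.4 kN.
Edge bolt: l_c = 55 − 27/2 = 41.5 mm → 1.2 × 41.5 × 20 × 450 / 1000 = 448.2 → r_n = 448.2 kN.
Interior bolts: l_c = 95 − 27 = 68 mm → 1.2 × 68 × 20 × 450 / 1000 = 734.4 → r_n = 518.4 kN.
R_n = 1 × 448.2 + 4 × 518.4 = 2522 kN.
Design strength φR_n = 0.75 × 2522 = 1890 kN.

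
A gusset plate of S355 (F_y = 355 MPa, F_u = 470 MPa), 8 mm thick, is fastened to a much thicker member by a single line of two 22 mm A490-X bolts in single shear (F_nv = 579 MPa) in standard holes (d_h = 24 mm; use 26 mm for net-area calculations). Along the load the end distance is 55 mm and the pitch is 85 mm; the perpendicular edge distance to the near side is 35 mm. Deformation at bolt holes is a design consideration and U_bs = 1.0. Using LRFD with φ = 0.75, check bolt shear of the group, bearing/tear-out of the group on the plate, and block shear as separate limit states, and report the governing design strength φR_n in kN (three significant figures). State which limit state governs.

233 kN (block shear governs)

Bolt shear: A_b = π·22²/4 = 380.1 mm²; R_n = 579 × 380.1 × 2 × 1 / 1000 = 440.2 kN → 0.75 × 440.2 = 330 kN.
Bearing: edge l_c = 43, r_n = 194 kN; interior l_c = 61, r_n = 198.5 kN; R_n = 194 + 1·198.5 = 392.5 kN → 294 kN.
Block shear: A_gv = 1120, A_nv = 808, A_nt = 176 mm²; R_n = min(0.6F_uA_nv, 0.6F_yA_gv) + U_bs·F_u·A_nt = 310.6 kN → 233 kN.
Block shear governs: 233 kN.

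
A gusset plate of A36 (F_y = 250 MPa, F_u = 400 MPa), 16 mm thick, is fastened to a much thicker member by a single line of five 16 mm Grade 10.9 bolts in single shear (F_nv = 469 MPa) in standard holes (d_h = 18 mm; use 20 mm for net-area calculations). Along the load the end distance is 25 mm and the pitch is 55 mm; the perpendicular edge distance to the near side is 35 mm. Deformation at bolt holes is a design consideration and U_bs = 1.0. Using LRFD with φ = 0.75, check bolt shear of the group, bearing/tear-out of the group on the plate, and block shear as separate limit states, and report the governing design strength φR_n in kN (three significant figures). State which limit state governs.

354 kN (bolt shear governs)

Bolt shear: A_b = π·16²/4 = 201.1 mm²; R_n = 469 × 201.1 × 5 × 1 / 1000 = 471.5 kN → 0.75 × 471.5 = 354 kN.
Bearing: edge l_c = 16, r_n = 122.9 kN; interior l_c = 37, r_n = 245.8 kN; R_n = 122.9 + 4·245.8 = 1106 kN → 829 kN.
Block shear: A_gv = 3920, A_nv = 2480, A_nt = 400 mm²; R_n = min(0.6F_uA_nv, 0.6F_yA_gv) + U_bs·F_u·A_nt = 748 kN → 561 kN.
Bolt shear governs: 354 kN.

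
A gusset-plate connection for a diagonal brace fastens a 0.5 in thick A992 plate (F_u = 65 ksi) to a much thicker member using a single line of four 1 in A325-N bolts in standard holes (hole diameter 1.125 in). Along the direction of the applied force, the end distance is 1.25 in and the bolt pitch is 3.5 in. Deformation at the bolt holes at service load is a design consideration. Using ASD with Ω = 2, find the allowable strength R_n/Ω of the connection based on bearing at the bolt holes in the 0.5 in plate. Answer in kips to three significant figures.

Per bolt r_n = 1.2 l_c t F_u ≤ 2.4 d t F_u; upper limit = 2.4 × 1 × 0.5 × 65 = 78 kips.
Edge bolt: l_c = 1.25 − 1.125/2 = 0.6875 in → 1.2 × 0.6875 × 0.5 × 65 = 26.81 → r_n = 26.81 kips.
Interior bolts: l_c = 3.5 − 1.125 = 2.375 in → 1.2 × 2.375 × 0.5 × 65 = 92.62 → r_n = 78 kips.
R_n = 1 × 26.81 + 3 × 78 = 260.8 kips.
Allowable strength R_n/Ω = 260.8 / 2 = 130 kips.

130 kips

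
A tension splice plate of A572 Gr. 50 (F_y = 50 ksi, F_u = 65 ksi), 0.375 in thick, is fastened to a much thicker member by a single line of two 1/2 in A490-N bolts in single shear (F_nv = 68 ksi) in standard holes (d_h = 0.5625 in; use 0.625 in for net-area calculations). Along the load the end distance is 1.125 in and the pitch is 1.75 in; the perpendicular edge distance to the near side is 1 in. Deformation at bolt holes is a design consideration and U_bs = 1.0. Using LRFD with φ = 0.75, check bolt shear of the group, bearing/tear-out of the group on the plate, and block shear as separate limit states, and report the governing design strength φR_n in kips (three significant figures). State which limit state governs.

20 kips (bolt shear governs)

Bolt shear: A_b = π·0.5²/4 = 0.1963 in²; R_n = 68 × 0.1963 × 2 × 1 = 26.7 kips → 0.75 × 26.7 = 20 kips.
Bearing: edge l_c = 0.8438, r_n = 24.68 kips; interior l_c = 1.188, r_n = 29.25 kips; R_n = 24.68 + 1·29.25 = 53.93 kips → 40.4 kips.
Block shear: A_gv = 1.078, A_nv = 0.7266, A_nt = 0.2578 in²; R_n = min(0.6F_uA_nv, 0.6F_yA_gv) + U_bs·F_u·A_nt = 45.09 kips → 33.8 kips.
Bolt shear governs: 20 kips.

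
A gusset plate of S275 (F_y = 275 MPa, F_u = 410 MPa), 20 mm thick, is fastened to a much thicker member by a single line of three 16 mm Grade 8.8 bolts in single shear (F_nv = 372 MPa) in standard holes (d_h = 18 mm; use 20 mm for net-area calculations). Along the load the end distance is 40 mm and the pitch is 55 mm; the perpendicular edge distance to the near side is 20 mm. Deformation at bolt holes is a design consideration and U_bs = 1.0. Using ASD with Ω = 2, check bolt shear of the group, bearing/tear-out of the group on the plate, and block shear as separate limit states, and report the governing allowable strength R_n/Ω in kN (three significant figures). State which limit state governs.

Bolt shear: A_b = π·16²/4 = 201.1 mm²; R_n = 372 × 201.1 × 3 × 1 / 1000 = 224.4 kN → 224.4 / 2 = 112 kN.
Bearing: edge l_c = 31, r_n = 305 kN; interior l_c = 37, r_n = 314.9 kN; R_n = 305 + 2·314.9 = 934.8 kN → 467 kN.
Block shear: A_gv = 3000, A_nv = 2000, A_nt = 200 mm²; R_n = min(0.6F_uA_nv, 0.6F_yA_gv) + U_bs·F_u·A_nt = 574 kN → 287 kN.
Bolt shear governs: 112 kN.

112 kN (bolt shear governs)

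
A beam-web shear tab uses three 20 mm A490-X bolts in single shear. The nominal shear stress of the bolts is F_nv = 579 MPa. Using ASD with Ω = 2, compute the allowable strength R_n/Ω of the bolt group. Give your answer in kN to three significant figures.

273 kN

A_b = π × 20² / 4 = 314.2 mm².
R_n = F_nv · A_b · n · n_s = 579 × 314.2 × 3 × 1 / 1000 = 545.7 kN.
Allowable strength R_n/Ω = 545.7 / 2 = 273 kN.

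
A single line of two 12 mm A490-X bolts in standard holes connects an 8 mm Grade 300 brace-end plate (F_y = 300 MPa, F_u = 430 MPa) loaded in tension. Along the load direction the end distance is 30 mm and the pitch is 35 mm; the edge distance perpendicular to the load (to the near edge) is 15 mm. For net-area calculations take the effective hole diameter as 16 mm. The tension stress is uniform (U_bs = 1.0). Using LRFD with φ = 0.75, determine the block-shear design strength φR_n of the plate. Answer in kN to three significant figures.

Shear plane L_v = 30 + 1·35 = 65 mm; A_gv = 65 × 8 = 520 mm².
A_nv = (65 − 1.5·16) × 8 = 328 mm².
A_nt = (15 − 0.5·16) × 8 = 56 mm².
0.6 F_u A_nv = 84.62 kN; 0.6 F_y A_gv = 93.6 kN → shear rupture governs the shear term.
R_n = 84.62 + 1.0 × 430 × 56 / 1000 = 108.7 kN.
Design strength φR_n = 0.75 × 108.7 = 81.5 kN.

81.5 kN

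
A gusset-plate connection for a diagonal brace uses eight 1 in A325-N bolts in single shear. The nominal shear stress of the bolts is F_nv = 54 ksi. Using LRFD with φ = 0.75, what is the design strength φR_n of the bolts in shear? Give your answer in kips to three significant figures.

A_b = π × 1² / 4 = 0.7854 in².
R_n = F_nv · A_b · n · n_s = 54 × 0.7854 × 8 × 1 = 339.3 kips.
Design strength φR_n = 0.75 × 339.3 = 254 kips.

254 kips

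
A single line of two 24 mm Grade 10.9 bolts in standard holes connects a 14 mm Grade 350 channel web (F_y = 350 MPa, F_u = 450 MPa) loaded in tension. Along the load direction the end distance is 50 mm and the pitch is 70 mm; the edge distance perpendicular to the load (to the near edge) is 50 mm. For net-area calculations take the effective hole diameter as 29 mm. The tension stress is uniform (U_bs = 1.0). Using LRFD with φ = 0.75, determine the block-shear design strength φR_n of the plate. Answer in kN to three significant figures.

Shear plane L_v = 50 + 1·70 = 120 mm; A_gv = 120 × 14 = 1680 mm².
A_nv = (120 − 1.5·29) × 14 = 1071 mm².
A_nt = (50 − 0.5·29) × 14 = 497 mm².
0.6 F_u A_nv = 289.2 kN; 0.6 F_y A_gv = 352.8 kN → shear rupture governs the shear term.
R_n = 289.2 + 1.0 × 450 × 497 / 1000 = 512.8 kN.
Design strength φR_n = 0.75 × 512.8 = 385 kN.

385 kN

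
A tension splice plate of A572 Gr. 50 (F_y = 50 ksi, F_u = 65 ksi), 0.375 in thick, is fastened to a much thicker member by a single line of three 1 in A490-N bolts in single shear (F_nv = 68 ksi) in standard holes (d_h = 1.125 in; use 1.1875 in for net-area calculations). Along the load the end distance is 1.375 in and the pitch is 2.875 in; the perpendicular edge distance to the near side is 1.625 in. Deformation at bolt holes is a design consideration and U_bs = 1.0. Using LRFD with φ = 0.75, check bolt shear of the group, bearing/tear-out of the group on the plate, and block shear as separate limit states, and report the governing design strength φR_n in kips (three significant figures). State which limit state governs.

64.4 kips (block shear governs)

Bolt shear: A_b = π·1²/4 = 0.7854 in²; R_n = 68 × 0.7854 × 3 × 1 = 160.2 kips → 0.75 × 160.2 = 120 kips.
Bearing: edge l_c = 0.8125, r_n = 23.77 kips; interior l_c = 1.75, r_n = 51.19 kips; R_n = 23.77 + 2·51.19 = 126.1 kips → 94.6 kips.
Block shear: A_gv = 2.672, A_nv = 1.559, A_nt = 0.3867 in²; R_n = min(0.6F_uA_nv, 0.6F_yA_gv) + U_bs·F_u·A_nt = 85.92 kips → 64.4 kips.
Block shear governs: 64.4 kips.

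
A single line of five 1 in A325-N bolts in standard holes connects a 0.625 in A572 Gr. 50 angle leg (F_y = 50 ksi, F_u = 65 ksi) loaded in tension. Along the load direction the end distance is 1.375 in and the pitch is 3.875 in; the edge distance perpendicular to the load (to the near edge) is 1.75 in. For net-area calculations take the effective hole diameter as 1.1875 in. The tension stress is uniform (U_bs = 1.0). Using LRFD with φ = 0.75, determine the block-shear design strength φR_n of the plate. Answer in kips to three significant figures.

246 kips

Shear plane L_v = 1.375 + 4·3.875 = 16.88 in; A_gv = 16.88 × 0.625 = 10.55 in².
A_nv = (16.88 − 4.5·1.1875) × 0.625 = 7.207 in².
A_nt = (1.75 − 0.5·1.1875) × 0.625 = 0.7227 in².
0.6 F_u A_nv = 281.1 kips; 0.6 F_y A_gv = 316.4 kips → shear rupture governs the shear term.
R_n = 281.1 + 1.0 × 65 × 0.7227 = 328 kips.
Design strength φR_n = 0.75 × 328 = 246 kips.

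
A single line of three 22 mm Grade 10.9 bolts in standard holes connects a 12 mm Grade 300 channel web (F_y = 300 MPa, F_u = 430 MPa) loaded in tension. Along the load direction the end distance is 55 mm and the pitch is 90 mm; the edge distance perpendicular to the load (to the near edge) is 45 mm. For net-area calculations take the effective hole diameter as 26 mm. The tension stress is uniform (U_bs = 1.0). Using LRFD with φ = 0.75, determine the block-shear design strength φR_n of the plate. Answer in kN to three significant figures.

Shear plane L_v = 55 + 2·90 = 235 mm; A_gv = 235 × 12 = 2820 mm².
A_nv = (235 − 2.5·26) × 12 = 2040 mm².
A_nt = (45 − 0.5·26) × 12 = 384 mm².
0.6 F_u A_nv = 526.3 kN; 0.6 F_y A_gv = 507.6 kN → shear yielding governs the shear term.
R_n = 507.6 + 1.0 × 430 × 384 / 1000 = 672.7 kN.
Design strength φR_n = 0.75 × 672.7 = 505 kN.

505 kN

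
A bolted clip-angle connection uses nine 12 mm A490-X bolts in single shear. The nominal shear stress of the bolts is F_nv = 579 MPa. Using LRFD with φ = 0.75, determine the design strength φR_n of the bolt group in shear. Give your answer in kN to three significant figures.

442 kN

A_b = π × 12² / 4 = 113.1 mm².
R_n = F_nv · A_b · n · n_s = 579 × 113.1 × 9 × 1 / 1000 = 589.4 kN.
Design strength φR_n = 0.75 × 589.4 = 442 kN.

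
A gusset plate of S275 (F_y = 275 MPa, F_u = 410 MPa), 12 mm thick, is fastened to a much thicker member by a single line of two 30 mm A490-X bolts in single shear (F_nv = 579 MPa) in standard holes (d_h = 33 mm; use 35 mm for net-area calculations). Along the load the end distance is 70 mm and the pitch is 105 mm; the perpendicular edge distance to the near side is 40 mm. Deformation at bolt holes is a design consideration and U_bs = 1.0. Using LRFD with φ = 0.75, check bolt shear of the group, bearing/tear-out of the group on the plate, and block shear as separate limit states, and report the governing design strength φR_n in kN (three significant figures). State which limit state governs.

343 kN (block shear governs)

Bolt shear: A_b = π·30²/4 = 706.9 mm²; R_n = 579 × 706.9 × 2 × 1 / 1000 = 818.5 kN → 0.75 × 818.5 = 614 kN.
Bearing: edge l_c = 53.5, r_n = 315.9 kN; interior l_c = 72, r_n = 354.2 kN; R_n = 315.9 + 1·354.2 = 670.1 kN → 503 kN.
Block shear: A_gv = 2100, A_nv = 1470, A_nt = 270 mm²; R_n = min(0.6F_uA_nv, 0.6F_yA_gv) + U_bs·F_u·A_nt = 457.2 kN → 343 kN.
Block shear governs: 343 kN.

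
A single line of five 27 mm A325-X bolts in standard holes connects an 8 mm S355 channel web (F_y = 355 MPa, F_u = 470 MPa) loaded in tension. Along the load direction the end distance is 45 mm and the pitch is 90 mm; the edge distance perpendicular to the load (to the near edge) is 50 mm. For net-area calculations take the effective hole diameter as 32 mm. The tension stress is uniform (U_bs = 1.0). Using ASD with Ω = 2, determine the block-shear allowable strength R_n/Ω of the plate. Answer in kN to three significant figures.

358 kN

Shear plane L_v = 45 + 4·90 = 405 mm; A_gv = 405 × 8 = 3240 mm².
A_nv = (405 − 4.5·32) × 8 = 2088 mm².
A_nt = (50 − 0.5·32) × 8 = 272 mm².
0.6 F_u A_nv = 588.8 kN; 0.6 F_y A_gv = 690.1 kN → shear rupture governs the shear term.
R_n = 588.8 + 1.0 × 470 × 272 / 1000 = 716.7 kN.
Allowable strength R_n/Ω = 716.7 / 2 = 358 kN.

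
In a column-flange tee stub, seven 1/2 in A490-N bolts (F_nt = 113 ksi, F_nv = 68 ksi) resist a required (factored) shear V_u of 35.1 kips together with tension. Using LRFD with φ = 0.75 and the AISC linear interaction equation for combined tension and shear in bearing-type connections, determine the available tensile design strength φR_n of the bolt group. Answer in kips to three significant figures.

A_b = π·0.5²/4 = 0.1963 in²; f_rv = 35.1 / (7 × 0.1963) = 25.54 ksi.
F'_nt = 1.3 F_nt − (F_nt / φF_nv) f_rv = 1.3·113 − (113/(0.75·68))·25.54 = 90.32 ksi, capped at F_nt → F'_nt = 90.32 ksi.
R_n = F'_nt · A_b · n = 90.32 × 0.1963 × 7 = 124.1 kips.
Design strength φR_n = 0.75 × 124.1 = 93.1 kips.

93.1 kips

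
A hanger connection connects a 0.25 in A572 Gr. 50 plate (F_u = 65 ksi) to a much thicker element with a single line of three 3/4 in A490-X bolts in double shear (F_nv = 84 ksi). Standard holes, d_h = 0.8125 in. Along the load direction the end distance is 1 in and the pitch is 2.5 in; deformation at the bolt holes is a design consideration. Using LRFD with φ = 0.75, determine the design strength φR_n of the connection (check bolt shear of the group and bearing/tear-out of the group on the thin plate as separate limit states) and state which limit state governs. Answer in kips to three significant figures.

Bolt shear: A_b = π·0.75²/4 = 0.4418 in²; R_n = 84 × 0.4418 × 3 × 2 = 222.7 kips → 0.75 × 222.7 = 167 kips.
Bearing (1.2 l_c t F_u ≤ 2.4 d t F_u): upper limit = 2.4·0.75·0.25·65 = 29.25 kips.
  Edge l_c = 1 − 0.8125/2 = 0.5938 → r_n = 11.58 kips; interior l_c = 2.5 − 0.8125 = 1.688 → r_n = 29.25 kips.
  R_n,bearing = 1·11.58 + 2·29.25 = 70.08 kips → 0.75 × 70.08 = 52.6 kips.
Bearing governs: 52.6 kips.

52.6 kips (bearing governs)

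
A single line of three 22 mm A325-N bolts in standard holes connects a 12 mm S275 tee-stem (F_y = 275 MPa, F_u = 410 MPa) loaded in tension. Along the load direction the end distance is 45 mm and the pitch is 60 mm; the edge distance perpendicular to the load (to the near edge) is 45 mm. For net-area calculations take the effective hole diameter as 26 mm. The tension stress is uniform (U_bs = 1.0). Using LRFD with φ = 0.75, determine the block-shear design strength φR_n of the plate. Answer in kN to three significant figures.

339 kN

Shear plane L_v = 45 + 2·60 = 165 mm; A_gv = 165 × 12 = 1980 mm².
A_nv = (165 − 2.5·26) × 12 = 1200 mm².
A_nt = (45 − 0.5·26) × 12 = 384 mm².
0.6 F_u A_nv = 295.2 kN; 0.6 F_y A_gv = 326.7 kN → shear rupture governs the shear term.
R_n = 295.2 + 1.0 × 410 × 384 / 1000 = 452.6 kN.
Design strength φR_n = 0.75 × 452.6 = 339 kN.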